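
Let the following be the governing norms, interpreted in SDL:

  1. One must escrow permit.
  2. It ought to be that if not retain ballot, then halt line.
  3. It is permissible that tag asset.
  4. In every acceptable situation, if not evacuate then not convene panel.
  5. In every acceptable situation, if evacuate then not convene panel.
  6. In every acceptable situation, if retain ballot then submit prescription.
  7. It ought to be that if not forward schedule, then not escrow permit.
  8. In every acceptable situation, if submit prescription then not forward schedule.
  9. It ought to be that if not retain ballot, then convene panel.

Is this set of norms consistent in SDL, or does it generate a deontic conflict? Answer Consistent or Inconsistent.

Premises 4 and 5 cover both cases: O(¬evacuate → ¬convene_panel) and O(evacuate → ¬convene_panel). Since ¬evacuate ∨ evacuate is a tautology, O(¬convene_panel) follows.
The contrapositive of premise 9 (O(¬retain_ballot → convene_panel)) is O(¬convene_panel → retain_ballot), and O(¬convene_panel) is already established, so O(retain_ballot).
From O(retain_ballot) and premise 6, O(retain_ballot → submit_prescription), we obtain O(submit_prescription).
With premise 8, O(submit_prescription → ¬forward_schedule), the K-axiom yields O(¬forward_schedule).
With premise 7, O(¬forward_schedule → ¬escrow_permit), the K-axiom yields O(¬escrow_permit).
Yet premise 1 states O(escrow_permit).
We now have both O(¬escrow_permit) and O(escrow_permit) — escrow_permit is simultaneously obligatory and forbidden, violating the D-axiom.

Inconsistent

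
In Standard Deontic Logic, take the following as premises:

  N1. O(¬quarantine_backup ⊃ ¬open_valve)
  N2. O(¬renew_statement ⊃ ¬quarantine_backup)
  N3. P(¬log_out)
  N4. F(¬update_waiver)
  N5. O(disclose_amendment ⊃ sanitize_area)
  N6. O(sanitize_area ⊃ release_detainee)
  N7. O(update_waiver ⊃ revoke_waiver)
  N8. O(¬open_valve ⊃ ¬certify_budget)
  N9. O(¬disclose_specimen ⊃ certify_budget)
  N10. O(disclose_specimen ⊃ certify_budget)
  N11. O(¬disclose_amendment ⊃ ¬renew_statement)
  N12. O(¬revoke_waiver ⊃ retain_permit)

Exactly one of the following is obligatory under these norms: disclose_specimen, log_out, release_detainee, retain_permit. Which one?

Premises 9 and 10 cover both cases: O(¬disclose_specimen ⊃ certify_budget) and O(disclose_specimen ⊃ certify_budget). Since ¬disclose_specimen ∨ disclose_specimen is a tautology, O(certify_budget) follows.
Premise 8 is O(¬open_valve ⊃ ¬certify_budget); contrapositively O(certify_budget ⊃ open_valve). Since O(certify_budget) holds, K gives O(open_valve).
Premise 1, O(¬quarantine_backup ⊃ ¬open_valve), contraposes to O(open_valve ⊃ quarantine_backup); with O(open_valve) we get O(quarantine_backup).
Premise 2, O(¬renew_statement ⊃ ¬quarantine_backup), contraposes to O(quarantine_backup ⊃ renew_statement); with O(quarantine_backup) we get O(renew_statement).
Premise 11 is O(¬disclose_amendment ⊃ ¬renew_statement); contrapositively O(renew_statement ⊃ disclose_amendment). Since O(renew_statement) holds, K gives O(disclose_amendment).
Premise 5 is O(disclose_amendment ⊃ sanitize_area); since O(disclose_amendment), deontic closure gives O(sanitize_area).
From O(sanitize_area) and premise 6, O(sanitize_area ⊃ release_detainee), we obtain O(release_detainee).
So O(release_detainee) holds — release_detainee is obligatory. None of the other listed options is made obligatory by any chain of premises.

release_detainee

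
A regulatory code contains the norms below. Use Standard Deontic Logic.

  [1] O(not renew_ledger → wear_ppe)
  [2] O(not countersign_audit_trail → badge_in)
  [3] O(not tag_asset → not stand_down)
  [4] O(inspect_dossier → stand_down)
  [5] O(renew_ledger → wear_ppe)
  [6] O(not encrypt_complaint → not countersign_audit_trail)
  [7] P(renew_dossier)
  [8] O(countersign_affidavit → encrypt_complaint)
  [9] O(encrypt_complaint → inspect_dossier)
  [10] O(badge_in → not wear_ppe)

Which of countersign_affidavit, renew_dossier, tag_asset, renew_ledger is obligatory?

tag_asset

Premises 1 and 5 are O(not renew_ledger → wear_ppe) and O(renew_ledger → wear_ppe); every ideal world satisfies not renew_ledger or renew_ledger, so in either case wear_ppe holds — hence O(wear_ppe).
Premise 10 is O(badge_in → not wear_ppe); contrapositively O(wear_ppe → not badge_in). Since O(wear_ppe) holds, K gives O(not badge_in).
The contrapositive of premise 2 (O(not countersign_audit_trail → badge_in)) is O(not badge_in → countersign_audit_trail), and O(not badge_in) is already established, so O(countersign_audit_trail).
The contrapositive of premise 6 (O(not encrypt_complaint → not countersign_audit_trail)) is O(countersign_audit_trail → encrypt_complaint), and O(countersign_audit_trail) is already established, so O(encrypt_complaint).
From O(encrypt_complaint) and premise 9, O(encrypt_complaint → inspect_dossier), we obtain O(inspect_dossier).
With premise 4, O(inspect_dossier → stand_down), the K-axiom yields O(stand_down).
Premise 3, O(not tag_asset → not stand_down), contraposes to O(stand_down → tag_asset); with O(stand_down) we get O(tag_asset).
So O(tag_asset) holds — tag_asset is obligatory. None of the other listed options is made obligatory by any chain of premises.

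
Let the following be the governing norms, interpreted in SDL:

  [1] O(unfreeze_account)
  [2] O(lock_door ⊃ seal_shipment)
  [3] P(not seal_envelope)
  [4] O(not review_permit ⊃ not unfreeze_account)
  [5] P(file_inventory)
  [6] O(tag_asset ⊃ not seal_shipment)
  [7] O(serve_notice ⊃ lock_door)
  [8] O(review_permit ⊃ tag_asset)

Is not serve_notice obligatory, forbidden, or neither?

Premise 1 states O(unfreeze_account) outright.
The contrapositive of premise 4 (O(not review_permit ⊃ not unfreeze_account)) is O(unfreeze_account ⊃ review_permit), and O(unfreeze_account) is already established, so O(review_permit).
With premise 8, O(review_permit ⊃ tag_asset), the K-axiom yields O(tag_asset).
Premise 6 is O(tag_asset ⊃ not seal_shipment); since O(tag_asset), deontic closure gives O(not seal_shipment).
Premise 2, O(lock_door ⊃ seal_shipment), contraposes to O(not seal_shipment ⊃ not lock_door); with O(not seal_shipment) we get O(not lock_door).
Premise 7 is O(serve_notice ⊃ lock_door); contrapositively O(not lock_door ⊃ not serve_notice). Since O(not lock_door) holds, K gives O(not serve_notice).
Premises 3, 5 do not contribute to this derivation.
Hence not serve_notice is obligatory.

Obligatory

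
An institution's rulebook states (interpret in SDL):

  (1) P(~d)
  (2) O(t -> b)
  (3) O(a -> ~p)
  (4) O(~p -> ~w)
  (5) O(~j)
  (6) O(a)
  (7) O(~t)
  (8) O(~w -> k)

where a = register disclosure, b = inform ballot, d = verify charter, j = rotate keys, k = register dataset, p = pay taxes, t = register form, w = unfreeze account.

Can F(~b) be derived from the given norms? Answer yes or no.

No

Premise 2 is O(t -> b), but O(t) is not derivable from the premises, so it does not yield O(b).
No other premise forces O(b). An ideal world satisfying every premise can still have ~b true, so F(~b) is not derivable.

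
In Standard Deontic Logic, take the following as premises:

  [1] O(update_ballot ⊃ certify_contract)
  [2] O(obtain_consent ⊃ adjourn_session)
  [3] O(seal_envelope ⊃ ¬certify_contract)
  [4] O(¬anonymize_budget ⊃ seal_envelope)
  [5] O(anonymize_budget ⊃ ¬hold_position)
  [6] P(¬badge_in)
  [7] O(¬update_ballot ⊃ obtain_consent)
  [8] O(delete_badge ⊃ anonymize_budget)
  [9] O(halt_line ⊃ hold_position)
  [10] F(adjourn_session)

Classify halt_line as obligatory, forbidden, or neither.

Forbidden

Premise 10, F(adjourn_session), is equivalent to O(¬adjourn_session).
Premise 2 is O(obtain_consent ⊃ adjourn_session); contrapositively O(¬adjourn_session ⊃ ¬obtain_consent). Since O(¬adjourn_session) holds, K gives O(¬obtain_consent).
Premise 7 is O(¬update_ballot ⊃ obtain_consent); contrapositively O(¬obtain_consent ⊃ update_ballot). Since O(¬obtain_consent) holds, K gives O(update_ballot).
Premise 1 is O(update_ballot ⊃ certify_contract); since O(update_ballot), deontic closure gives O(certify_contract).
Premise 3, O(seal_envelope ⊃ ¬certify_contract), contraposes to O(certify_contract ⊃ ¬seal_envelope); with O(certify_contract) we get O(¬seal_envelope).
The contrapositive of premise 4 (O(¬anonymize_budget ⊃ seal_envelope)) is O(¬seal_envelope ⊃ anonymize_budget), and O(¬seal_envelope) is already established, so O(anonymize_budget).
From O(anonymize_budget) and premise 5, O(anonymize_budget ⊃ ¬hold_position), we obtain O(¬hold_position).
The contrapositive of premise 9 (O(halt_line ⊃ hold_position)) is O(¬hold_position ⊃ ¬halt_line), and O(¬hold_position) is already established, so O(¬halt_line).
Premises 6, 8 do not contribute to this derivation.
Thus O(¬halt_line), which is F(halt_line): halt_line is forbidden.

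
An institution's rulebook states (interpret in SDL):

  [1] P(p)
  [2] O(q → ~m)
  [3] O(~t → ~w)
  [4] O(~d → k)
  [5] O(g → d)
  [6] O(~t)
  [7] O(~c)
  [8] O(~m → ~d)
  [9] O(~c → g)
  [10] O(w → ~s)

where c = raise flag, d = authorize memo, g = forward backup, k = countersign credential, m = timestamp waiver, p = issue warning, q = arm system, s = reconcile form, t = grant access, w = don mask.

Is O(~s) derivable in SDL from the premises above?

Premise 10 is O(w → ~s), but O(w) is not derivable from the premises, so it does not yield O(~s).
No other premise forces O(~s). An ideal world satisfying every premise can still have ~s false, so O(~s) is not derivable.

No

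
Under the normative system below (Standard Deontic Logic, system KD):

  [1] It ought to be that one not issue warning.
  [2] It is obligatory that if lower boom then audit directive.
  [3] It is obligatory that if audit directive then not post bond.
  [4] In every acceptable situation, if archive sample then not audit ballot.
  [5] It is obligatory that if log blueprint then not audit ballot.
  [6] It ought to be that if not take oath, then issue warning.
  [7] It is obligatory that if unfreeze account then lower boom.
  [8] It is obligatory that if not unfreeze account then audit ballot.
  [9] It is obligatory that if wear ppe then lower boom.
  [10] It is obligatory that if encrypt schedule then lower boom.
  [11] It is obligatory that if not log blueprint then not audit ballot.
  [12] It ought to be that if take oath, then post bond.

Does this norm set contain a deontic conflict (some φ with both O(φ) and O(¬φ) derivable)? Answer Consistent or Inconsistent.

Inconsistent

By case analysis on log_blueprint: premise 5 gives O(log_blueprint → ¬audit_ballot) and premise 11 gives O(¬log_blueprint → ¬audit_ballot), so O(¬audit_ballot) either way.
Premise 8 is O(¬unfreeze_account → audit_ballot); contrapositively O(¬audit_ballot → unfreeze_account). Since O(¬audit_ballot) holds, K gives O(unfreeze_account).
With premise 7, O(unfreeze_account → lower_boom), the K-axiom yields O(lower_boom).
Applying K to premise 2 (O(lower_boom → audit_directive)) and O(lower_boom) yields O(audit_directive).
Applying K to premise 3 (O(audit_directive → ¬post_bond)) and O(audit_directive) yields O(¬post_bond).
Premise 12 is O(take_oath → post_bond); contrapositively O(¬post_bond → ¬take_oath). Since O(¬post_bond) holds, K gives O(¬take_oath).
From O(¬take_oath) and premise 6, O(¬take_oath → issue_warning), we obtain O(issue_warning).
Yet premise 1 states O(¬issue_warning).
We now have both O(issue_warning) and O(¬issue_warning) — issue_warning is simultaneously obligatory and forbidden, violating the D-axiom.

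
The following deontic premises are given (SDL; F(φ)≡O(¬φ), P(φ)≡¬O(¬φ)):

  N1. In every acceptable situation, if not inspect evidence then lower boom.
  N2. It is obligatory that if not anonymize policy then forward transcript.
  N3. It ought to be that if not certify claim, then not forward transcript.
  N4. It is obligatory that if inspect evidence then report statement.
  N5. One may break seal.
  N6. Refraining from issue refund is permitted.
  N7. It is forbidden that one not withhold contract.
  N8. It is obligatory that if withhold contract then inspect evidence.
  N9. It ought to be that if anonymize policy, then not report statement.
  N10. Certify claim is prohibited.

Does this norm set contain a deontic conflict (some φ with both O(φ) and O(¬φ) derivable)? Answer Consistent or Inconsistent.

Inconsistent

Premise 7, F(¬withhold_contract), is equivalent to O(withhold_contract).
Premise 8 is O(withhold_contract → inspect_evidence); since O(withhold_contract), deontic closure gives O(inspect_evidence).
From O(inspect_evidence) and premise 4, O(inspect_evidence → report_statement), we obtain O(report_statement).
Premise 9 is O(anonymize_policy → ¬report_statement); contrapositively O(report_statement → ¬anonymize_policy). Since O(report_statement) holds, K gives O(¬anonymize_policy).
From O(¬anonymize_policy) and premise 2, O(¬anonymize_policy → forward_transcript), we obtain O(forward_transcript).
Premise 3 is O(¬certify_claim → ¬forward_transcript); contrapositively O(forward_transcript → certify_claim). Since O(forward_transcript) holds, K gives O(certify_claim).
However, F(certify_claim) at premise 10 amounts to O(¬certify_claim).
We now have both O(certify_claim) and O(¬certify_claim) — certify_claim is simultaneously obligatory and forbidden, violating the D-axiom.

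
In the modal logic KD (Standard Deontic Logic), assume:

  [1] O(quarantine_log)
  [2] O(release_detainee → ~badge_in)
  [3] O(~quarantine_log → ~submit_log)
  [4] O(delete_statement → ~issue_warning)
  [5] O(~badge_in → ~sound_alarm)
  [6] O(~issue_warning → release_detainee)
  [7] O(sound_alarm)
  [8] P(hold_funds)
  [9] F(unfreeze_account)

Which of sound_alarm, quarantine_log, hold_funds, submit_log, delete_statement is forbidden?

delete_statement

Premise 7 states O(sound_alarm) outright.
The contrapositive of premise 5 (O(~badge_in → ~sound_alarm)) is O(sound_alarm → badge_in), and O(sound_alarm) is already established, so O(badge_in).
The contrapositive of premise 2 (O(release_detainee → ~badge_in)) is O(badge_in → ~release_detainee), and O(badge_in) is already established, so O(~release_detainee).
The contrapositive of premise 6 (O(~issue_warning → release_detainee)) is O(~release_detainee → issue_warning), and O(~release_detainee) is already established, so O(issue_warning).
Premise 4, O(delete_statement → ~issue_warning), contraposes to O(issue_warning → ~delete_statement); with O(issue_warning) we get O(~delete_statement).
So O(~delete_statement) holds, i.e. delete_statement is forbidden. None of the other listed options is forbidden under the premises.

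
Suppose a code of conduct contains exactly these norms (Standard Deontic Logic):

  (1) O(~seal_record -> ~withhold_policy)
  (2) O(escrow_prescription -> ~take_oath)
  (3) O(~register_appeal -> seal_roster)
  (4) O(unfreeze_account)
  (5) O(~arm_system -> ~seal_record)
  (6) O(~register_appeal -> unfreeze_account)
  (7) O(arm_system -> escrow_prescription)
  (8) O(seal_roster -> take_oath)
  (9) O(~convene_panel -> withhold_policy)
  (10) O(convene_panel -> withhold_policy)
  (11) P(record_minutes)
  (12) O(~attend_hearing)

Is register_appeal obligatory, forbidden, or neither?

By case analysis on convene_panel: premise 10 gives O(convene_panel -> withhold_policy) and premise 9 gives O(~convene_panel -> withhold_policy), so O(withhold_policy) either way.
The contrapositive of premise 1 (O(~seal_record -> ~withhold_policy)) is O(withhold_policy -> seal_record), and O(withhold_policy) is already established, so O(seal_record).
The contrapositive of premise 5 (O(~arm_system -> ~seal_record)) is O(seal_record -> arm_system), and O(seal_record) is already established, so O(arm_system).
Applying K to premise 7 (O(arm_system -> escrow_prescription)) and O(arm_system) yields O(escrow_prescription).
Applying K to premise 2 (O(escrow_prescription -> ~take_oath)) and O(escrow_prescription) yields O(~take_oath).
The contrapositive of premise 8 (O(seal_roster -> take_oath)) is O(~take_oath -> ~seal_roster), and O(~take_oath) is already established, so O(~seal_roster).
The contrapositive of premise 3 (O(~register_appeal -> seal_roster)) is O(~seal_roster -> register_appeal), and O(~seal_roster) is already established, so O(register_appeal).
Premises 4, 6, 11, 12 do not contribute to this derivation.
Hence register_appeal is obligatory.

Obligatory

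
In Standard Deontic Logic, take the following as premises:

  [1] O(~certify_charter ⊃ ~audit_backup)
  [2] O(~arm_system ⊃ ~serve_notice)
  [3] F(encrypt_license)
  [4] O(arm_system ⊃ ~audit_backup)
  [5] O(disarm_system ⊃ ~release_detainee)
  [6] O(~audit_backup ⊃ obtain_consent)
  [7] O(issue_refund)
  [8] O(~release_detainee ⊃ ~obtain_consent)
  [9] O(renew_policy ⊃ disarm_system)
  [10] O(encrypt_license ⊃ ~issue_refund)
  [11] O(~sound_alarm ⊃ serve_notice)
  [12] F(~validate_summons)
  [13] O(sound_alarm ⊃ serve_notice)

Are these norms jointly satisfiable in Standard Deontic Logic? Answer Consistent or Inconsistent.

Consistent

Premise 10 is O(encrypt_license ⊃ ~issue_refund), but O(encrypt_license) is not derivable from the premises, so it does not yield O(~issue_refund).
So O(~issue_refund) is not derivable, and the apparent clash with O(issue_refund) does not arise.
A world satisfying every obligation exists (e.g. arm_system=true, audit_backup=false, certify_charter=false, disarm_system=false, encrypt_license=false, issue_refund=true, obtain_consent=true, release_detainee=true, renew_policy=false, serve_notice=true, sound_alarm=false, validate_summons=true); no atom is both obligatory and forbidden, so the set is consistent.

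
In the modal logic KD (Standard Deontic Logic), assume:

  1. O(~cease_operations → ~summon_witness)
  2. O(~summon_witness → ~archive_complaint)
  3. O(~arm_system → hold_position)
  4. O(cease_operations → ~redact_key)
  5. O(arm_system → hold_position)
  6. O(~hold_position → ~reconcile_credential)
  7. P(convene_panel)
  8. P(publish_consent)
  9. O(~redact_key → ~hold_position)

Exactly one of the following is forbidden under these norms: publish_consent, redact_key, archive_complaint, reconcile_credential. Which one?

archive_complaint

Premises 3 and 5 cover both cases: O(~arm_system → hold_position) and O(arm_system → hold_position). Since ~arm_system ∨ arm_system is a tautology, O(hold_position) follows.
The contrapositive of premise 9 (O(~redact_key → ~hold_position)) is O(hold_position → redact_key), and O(hold_position) is already established, so O(redact_key).
The contrapositive of premise 4 (O(cease_operations → ~redact_key)) is O(redact_key → ~cease_operations), and O(redact_key) is already established, so O(~cease_operations).
Applying K to premise 1 (O(~cease_operations → ~summon_witness)) and O(~cease_operations) yields O(~summon_witness).
Premise 2 is O(~summon_witness → ~archive_complaint); since O(~summon_witness), deontic closure gives O(~archive_complaint).
So O(~archive_complaint) holds, i.e. archive_complaint is forbidden. None of the other listed options is forbidden under the premises.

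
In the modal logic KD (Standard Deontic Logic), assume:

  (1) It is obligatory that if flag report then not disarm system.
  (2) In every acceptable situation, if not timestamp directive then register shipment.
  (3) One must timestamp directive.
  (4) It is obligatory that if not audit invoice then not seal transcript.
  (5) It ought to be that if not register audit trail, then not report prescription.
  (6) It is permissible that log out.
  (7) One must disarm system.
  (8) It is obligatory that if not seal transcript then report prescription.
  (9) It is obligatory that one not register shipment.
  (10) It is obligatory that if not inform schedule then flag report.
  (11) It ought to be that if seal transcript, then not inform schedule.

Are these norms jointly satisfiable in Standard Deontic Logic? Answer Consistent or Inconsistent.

Premise 2 is O(¬timestamp_directive → register_shipment), but O(¬timestamp_directive) is not derivable from the premises, so it does not yield O(register_shipment).
So O(register_shipment) is not derivable, and the apparent clash with O(¬register_shipment) does not arise.
A world satisfying every obligation exists (e.g. audit_invoice=false, disarm_system=true, flag_report=false, inform_schedule=true, log_out=false, register_audit_trail=true, register_shipment=false, report_prescription=true, seal_transcript=false, timestamp_directive=true); no atom is both obligatory and forbidden, so the set is consistent.

Consistent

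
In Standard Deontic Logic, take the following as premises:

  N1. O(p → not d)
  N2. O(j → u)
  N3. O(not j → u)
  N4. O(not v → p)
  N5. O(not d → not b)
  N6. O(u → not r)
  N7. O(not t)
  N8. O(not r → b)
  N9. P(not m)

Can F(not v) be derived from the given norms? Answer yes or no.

Yes

Premises 3 and 2 are O(not j → u) and O(j → u); every ideal world satisfies not j or j, so in either case u holds — hence O(u).
Applying K to premise 6 (O(u → not r)) and O(u) yields O(not r).
Applying K to premise 8 (O(not r → b)) and O(not r) yields O(b).
Premise 5, O(not d → not b), contraposes to O(b → d); with O(b) we get O(d).
Premise 1, O(p → not d), contraposes to O(d → not p); with O(d) we get O(not p).
The contrapositive of premise 4 (O(not v → p)) is O(not p → v), and O(not p) is already established, so O(v).
Premises 7, 9 do not contribute to this derivation.
So O(v) holds, i.e. F(not v). The claim follows.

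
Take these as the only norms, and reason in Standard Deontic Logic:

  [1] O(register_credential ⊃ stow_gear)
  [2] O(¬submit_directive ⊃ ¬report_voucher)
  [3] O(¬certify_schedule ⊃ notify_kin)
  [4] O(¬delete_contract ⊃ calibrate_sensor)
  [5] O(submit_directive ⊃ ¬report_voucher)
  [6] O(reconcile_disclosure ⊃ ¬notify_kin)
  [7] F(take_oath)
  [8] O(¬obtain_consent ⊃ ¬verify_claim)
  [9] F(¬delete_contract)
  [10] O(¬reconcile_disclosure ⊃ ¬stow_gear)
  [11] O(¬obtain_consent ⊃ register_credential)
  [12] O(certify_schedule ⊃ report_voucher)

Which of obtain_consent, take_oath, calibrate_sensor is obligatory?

By case analysis on submit_directive: premise 5 gives O(submit_directive ⊃ ¬report_voucher) and premise 2 gives O(¬submit_directive ⊃ ¬report_voucher), so O(¬report_voucher) either way.
Premise 12 is O(certify_schedule ⊃ report_voucher); contrapositively O(¬report_voucher ⊃ ¬certify_schedule). Since O(¬report_voucher) holds, K gives O(¬certify_schedule).
Premise 3 is O(¬certify_schedule ⊃ notify_kin); since O(¬certify_schedule), deontic closure gives O(notify_kin).
The contrapositive of premise 6 (O(reconcile_disclosure ⊃ ¬notify_kin)) is O(notify_kin ⊃ ¬reconcile_disclosure), and O(notify_kin) is already established, so O(¬reconcile_disclosure).
Premise 10 is O(¬reconcile_disclosure ⊃ ¬stow_gear); since O(¬reconcile_disclosure), deontic closure gives O(¬stow_gear).
Premise 1, O(register_credential ⊃ stow_gear), contraposes to O(¬stow_gear ⊃ ¬register_credential); with O(¬stow_gear) we get O(¬register_credential).
Premise 11 is O(¬obtain_consent ⊃ register_credential); contrapositively O(¬register_credential ⊃ obtain_consent). Since O(¬register_credential) holds, K gives O(obtain_consent).
So O(obtain_consent) holds — obtain_consent is obligatory. None of the other listed options is made obligatory by any chain of premises.

obtain_consent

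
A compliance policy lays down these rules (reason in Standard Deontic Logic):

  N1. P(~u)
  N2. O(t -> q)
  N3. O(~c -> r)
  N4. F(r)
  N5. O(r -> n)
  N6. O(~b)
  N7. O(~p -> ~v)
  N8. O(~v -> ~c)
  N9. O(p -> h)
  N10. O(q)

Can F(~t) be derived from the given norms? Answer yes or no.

Premise 2 is O(t -> q); even if O(q) held, inferring O(t) would be affirming the consequent — invalid.
No other premise forces O(t). An ideal world satisfying every premise can still have ~t true, so F(~t) is not derivable.

No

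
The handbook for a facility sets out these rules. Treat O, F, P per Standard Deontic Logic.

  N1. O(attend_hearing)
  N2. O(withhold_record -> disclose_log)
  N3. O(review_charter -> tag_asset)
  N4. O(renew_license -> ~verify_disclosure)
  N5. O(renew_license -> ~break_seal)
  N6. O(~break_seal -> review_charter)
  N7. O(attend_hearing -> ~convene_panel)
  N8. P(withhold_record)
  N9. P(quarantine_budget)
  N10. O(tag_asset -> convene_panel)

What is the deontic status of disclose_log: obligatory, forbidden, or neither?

Neither

Premise 2 is O(withhold_record -> disclose_log), but O(withhold_record) is not derivable from the premises (the permission P(withhold_record) asserts only ~O(~withhold_record), not O(withhold_record)), so it does not yield O(disclose_log).
No premise or chain of K-axiom applications forces O(disclose_log), and none forces O(~disclose_log). So disclose_log is neither obligatory nor forbidden under these norms.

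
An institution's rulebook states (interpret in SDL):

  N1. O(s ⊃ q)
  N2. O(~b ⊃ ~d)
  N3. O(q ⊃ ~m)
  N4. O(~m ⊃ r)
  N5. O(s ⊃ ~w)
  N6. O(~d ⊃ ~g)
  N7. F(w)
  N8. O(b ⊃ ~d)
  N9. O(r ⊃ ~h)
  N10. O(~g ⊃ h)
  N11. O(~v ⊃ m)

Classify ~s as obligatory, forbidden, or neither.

Premises 8 and 2 cover both cases: O(b ⊃ ~d) and O(~b ⊃ ~d). Since b ∨ ~b is a tautology, O(~d) follows.
Applying K to premise 6 (O(~d ⊃ ~g)) and O(~d) yields O(~g).
Applying K to premise 10 (O(~g ⊃ h)) and O(~g) yields O(h).
The contrapositive of premise 9 (O(r ⊃ ~h)) is O(h ⊃ ~r), and O(h) is already established, so O(~r).
Premise 4 is O(~m ⊃ r); contrapositively O(~r ⊃ m). Since O(~r) holds, K gives O(m).
The contrapositive of premise 3 (O(q ⊃ ~m)) is O(m ⊃ ~q), and O(m) is already established, so O(~q).
The contrapositive of premise 1 (O(s ⊃ q)) is O(~q ⊃ ~s), and O(~q) is already established, so O(~s).
Premises 5, 7, 11 do not contribute to this derivation.
Hence ~s is obligatory.

Obligatory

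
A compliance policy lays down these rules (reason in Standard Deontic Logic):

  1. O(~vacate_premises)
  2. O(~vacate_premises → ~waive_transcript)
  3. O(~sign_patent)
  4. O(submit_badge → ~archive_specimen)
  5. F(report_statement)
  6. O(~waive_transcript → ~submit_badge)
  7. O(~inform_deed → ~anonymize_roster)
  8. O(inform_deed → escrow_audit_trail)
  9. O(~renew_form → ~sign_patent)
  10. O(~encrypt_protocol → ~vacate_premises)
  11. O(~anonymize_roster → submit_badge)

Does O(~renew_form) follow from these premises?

Premise 9 is O(~renew_form → ~sign_patent); even if O(~sign_patent) held, inferring O(~renew_form) would be affirming the consequent — invalid.
No other premise forces O(~renew_form). An ideal world satisfying every premise can still have ~renew_form false, so O(~renew_form) is not derivable.

No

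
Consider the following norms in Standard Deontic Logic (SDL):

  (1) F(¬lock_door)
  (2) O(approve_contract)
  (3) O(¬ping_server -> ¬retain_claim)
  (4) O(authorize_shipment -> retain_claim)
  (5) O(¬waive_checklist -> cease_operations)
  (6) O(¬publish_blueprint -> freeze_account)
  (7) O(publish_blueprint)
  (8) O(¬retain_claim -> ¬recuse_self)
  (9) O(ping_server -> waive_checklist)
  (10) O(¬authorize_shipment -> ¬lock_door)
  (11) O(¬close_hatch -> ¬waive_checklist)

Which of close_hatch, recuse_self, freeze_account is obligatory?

Premise 1, F(¬lock_door), is equivalent to O(lock_door).
The contrapositive of premise 10 (O(¬authorize_shipment -> ¬lock_door)) is O(lock_door -> authorize_shipment), and O(lock_door) is already established, so O(authorize_shipment).
From O(authorize_shipment) and premise 4, O(authorize_shipment -> retain_claim), we obtain O(retain_claim).
The contrapositive of premise 3 (O(¬ping_server -> ¬retain_claim)) is O(retain_claim -> ping_server), and O(retain_claim) is already established, so O(ping_server).
Applying K to premise 9 (O(ping_server -> waive_checklist)) and O(ping_server) yields O(waive_checklist).
Premise 11 is O(¬close_hatch -> ¬waive_checklist); contrapositively O(waive_checklist -> close_hatch). Since O(waive_checklist) holds, K gives O(close_hatch).
So O(close_hatch) holds — close_hatch is obligatory. None of the other listed options is made obligatory by any chain of premises.

close_hatch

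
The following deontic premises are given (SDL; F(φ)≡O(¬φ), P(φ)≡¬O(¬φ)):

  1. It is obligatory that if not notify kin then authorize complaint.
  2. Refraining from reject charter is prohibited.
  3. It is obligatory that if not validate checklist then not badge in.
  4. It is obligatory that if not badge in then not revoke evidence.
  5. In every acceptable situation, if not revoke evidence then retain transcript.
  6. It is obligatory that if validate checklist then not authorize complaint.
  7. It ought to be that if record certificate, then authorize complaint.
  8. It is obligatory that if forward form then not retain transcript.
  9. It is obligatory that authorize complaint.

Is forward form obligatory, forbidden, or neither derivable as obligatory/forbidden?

Forbidden

Premise 9 states O(authorize_complaint) outright.
Premise 6, O(validate_checklist → ¬authorize_complaint), contraposes to O(authorize_complaint → ¬validate_checklist); with O(authorize_complaint) we get O(¬validate_checklist).
With premise 3, O(¬validate_checklist → ¬badge_in), the K-axiom yields O(¬badge_in).
Premise 4 is O(¬badge_in → ¬revoke_evidence); since O(¬badge_in), deontic closure gives O(¬revoke_evidence).
From O(¬revoke_evidence) and premise 5, O(¬revoke_evidence → retain_transcript), we obtain O(retain_transcript).
The contrapositive of premise 8 (O(forward_form → ¬retain_transcript)) is O(retain_transcript → ¬forward_form), and O(retain_transcript) is already established, so O(¬forward_form).
Premises 1, 2, 7 do not contribute to this derivation.
Thus O(¬forward_form), which is F(forward_form): forward_form is forbidden.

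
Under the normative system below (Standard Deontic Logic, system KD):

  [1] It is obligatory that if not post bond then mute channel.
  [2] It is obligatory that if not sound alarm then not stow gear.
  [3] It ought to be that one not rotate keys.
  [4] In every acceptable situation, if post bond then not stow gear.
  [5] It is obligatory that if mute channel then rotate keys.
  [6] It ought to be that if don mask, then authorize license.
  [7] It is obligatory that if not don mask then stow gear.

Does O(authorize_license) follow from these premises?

Yes

Premise 3 gives O(¬rotate_keys).
Premise 5, O(mute_channel → rotate_keys), contraposes to O(¬rotate_keys → ¬mute_channel); with O(¬rotate_keys) we get O(¬mute_channel).
Premise 1, O(¬post_bond → mute_channel), contraposes to O(¬mute_channel → post_bond); with O(¬mute_channel) we get O(post_bond).
From O(post_bond) and premise 4, O(post_bond → ¬stow_gear), we obtain O(¬stow_gear).
Premise 7 is O(¬don_mask → stow_gear); contrapositively O(¬stow_gear → don_mask). Since O(¬stow_gear) holds, K gives O(don_mask).
With premise 6, O(don_mask → authorize_license), the K-axiom yields O(authorize_license).
Premise 2 does not contribute to this derivation.
So O(authorize_license) follows.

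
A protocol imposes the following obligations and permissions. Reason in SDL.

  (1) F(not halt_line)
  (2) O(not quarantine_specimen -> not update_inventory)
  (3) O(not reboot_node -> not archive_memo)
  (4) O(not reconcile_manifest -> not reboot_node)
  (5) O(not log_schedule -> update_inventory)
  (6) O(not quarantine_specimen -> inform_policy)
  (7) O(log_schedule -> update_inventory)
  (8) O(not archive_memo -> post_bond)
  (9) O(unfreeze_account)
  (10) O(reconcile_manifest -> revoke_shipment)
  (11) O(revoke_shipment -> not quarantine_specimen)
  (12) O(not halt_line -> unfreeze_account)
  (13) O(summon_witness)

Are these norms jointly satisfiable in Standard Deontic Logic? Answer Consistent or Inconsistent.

Consistent

Premise 12 is O(not halt_line -> unfreeze_account); even if O(unfreeze_account) held, inferring O(not halt_line) would be affirming the consequent — invalid.
So O(not halt_line) is not derivable, and the apparent clash with O(halt_line) does not arise.
A world satisfying every obligation exists (e.g. archive_memo=false, halt_line=true, inform_policy=false, log_schedule=false, post_bond=true, quarantine_specimen=true, reboot_node=false, reconcile_manifest=false, revoke_shipment=false, summon_witness=true, unfreeze_account=true, update_inventory=true); no atom is both obligatory and forbidden, so the set is consistent.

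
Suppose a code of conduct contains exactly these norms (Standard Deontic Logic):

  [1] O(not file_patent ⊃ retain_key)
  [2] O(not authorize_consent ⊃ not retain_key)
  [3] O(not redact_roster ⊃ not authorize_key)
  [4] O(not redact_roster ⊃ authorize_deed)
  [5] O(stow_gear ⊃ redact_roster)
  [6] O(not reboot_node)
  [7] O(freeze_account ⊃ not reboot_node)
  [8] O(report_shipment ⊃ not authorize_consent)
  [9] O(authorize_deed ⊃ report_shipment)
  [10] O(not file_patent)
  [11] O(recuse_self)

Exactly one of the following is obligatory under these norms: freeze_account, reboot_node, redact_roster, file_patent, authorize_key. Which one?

Premise 10 states O(not file_patent) outright.
Premise 1 is O(not file_patent ⊃ retain_key); since O(not file_patent), deontic closure gives O(retain_key).
The contrapositive of premise 2 (O(not authorize_consent ⊃ not retain_key)) is O(retain_key ⊃ authorize_consent), and O(retain_key) is already established, so O(authorize_consent).
Premise 8, O(report_shipment ⊃ not authorize_consent), contraposes to O(authorize_consent ⊃ not report_shipment); with O(authorize_consent) we get O(not report_shipment).
Premise 9, O(authorize_deed ⊃ report_shipment), contraposes to O(not report_shipment ⊃ not authorize_deed); with O(not report_shipment) we get O(not authorize_deed).
Premise 4, O(not redact_roster ⊃ authorize_deed), contraposes to O(not authorize_deed ⊃ redact_roster); with O(not authorize_deed) we get O(redact_roster).
So O(redact_roster) holds — redact_roster is obligatory. None of the other listed options is made obligatory by any chain of premises.

redact_roster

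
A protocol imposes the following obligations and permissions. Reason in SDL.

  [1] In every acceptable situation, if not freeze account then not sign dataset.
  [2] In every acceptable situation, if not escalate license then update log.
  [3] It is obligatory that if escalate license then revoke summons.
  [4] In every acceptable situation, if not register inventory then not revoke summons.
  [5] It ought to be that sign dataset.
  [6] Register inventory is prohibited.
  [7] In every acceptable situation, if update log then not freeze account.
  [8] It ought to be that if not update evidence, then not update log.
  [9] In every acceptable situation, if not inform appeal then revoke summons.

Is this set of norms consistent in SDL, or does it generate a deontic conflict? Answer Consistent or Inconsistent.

Premise 5 gives O(sign_dataset).
The contrapositive of premise 1 (O(¬freeze_account → ¬sign_dataset)) is O(sign_dataset → freeze_account), and O(sign_dataset) is already established, so O(freeze_account).
The contrapositive of premise 7 (O(update_log → ¬freeze_account)) is O(freeze_account → ¬update_log), and O(freeze_account) is already established, so O(¬update_log).
Premise 2 is O(¬escalate_license → update_log); contrapositively O(¬update_log → escalate_license). Since O(¬update_log) holds, K gives O(escalate_license).
Applying K to premise 3 (O(escalate_license → revoke_summons)) and O(escalate_license) yields O(revoke_summons).
Premise 4, O(¬register_inventory → ¬revoke_summons), contraposes to O(revoke_summons → register_inventory); with O(revoke_summons) we get O(register_inventory).
However, F(register_inventory) at premise 6 amounts to O(¬register_inventory).
We now have both O(register_inventory) and O(¬register_inventory) — register_inventory is simultaneously obligatory and forbidden, violating the D-axiom.

Inconsistent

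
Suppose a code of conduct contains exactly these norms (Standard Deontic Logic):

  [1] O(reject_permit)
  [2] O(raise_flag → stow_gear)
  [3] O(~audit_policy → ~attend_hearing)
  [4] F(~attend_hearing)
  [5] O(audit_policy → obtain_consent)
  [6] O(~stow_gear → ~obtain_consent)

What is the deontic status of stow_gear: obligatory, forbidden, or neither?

F(~attend_hearing) at premise 4 means O(attend_hearing).
Premise 3, O(~audit_policy → ~attend_hearing), contraposes to O(attend_hearing → audit_policy); with O(attend_hearing) we get O(audit_policy).
With premise 5, O(audit_policy → obtain_consent), the K-axiom yields O(obtain_consent).
Premise 6, O(~stow_gear → ~obtain_consent), contraposes to O(obtain_consent → stow_gear); with O(obtain_consent) we get O(stow_gear).
Premises 1, 2 do not contribute to this derivation.
Hence stow_gear is obligatory.

Obligatory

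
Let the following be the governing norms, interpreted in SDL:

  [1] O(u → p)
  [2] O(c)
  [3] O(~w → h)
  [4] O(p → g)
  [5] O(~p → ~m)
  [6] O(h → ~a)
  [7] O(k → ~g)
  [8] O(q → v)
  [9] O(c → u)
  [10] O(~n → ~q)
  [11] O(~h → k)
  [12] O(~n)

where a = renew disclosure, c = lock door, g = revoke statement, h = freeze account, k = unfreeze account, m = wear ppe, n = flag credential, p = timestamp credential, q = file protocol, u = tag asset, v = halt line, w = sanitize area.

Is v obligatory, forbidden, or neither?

Neither

Premise 8 is O(q → v), but O(q) is not derivable from the premises, so it does not yield O(v).
No premise or chain of K-axiom applications forces O(v), and none forces O(~v). So v is neither obligatory nor forbidden under these norms.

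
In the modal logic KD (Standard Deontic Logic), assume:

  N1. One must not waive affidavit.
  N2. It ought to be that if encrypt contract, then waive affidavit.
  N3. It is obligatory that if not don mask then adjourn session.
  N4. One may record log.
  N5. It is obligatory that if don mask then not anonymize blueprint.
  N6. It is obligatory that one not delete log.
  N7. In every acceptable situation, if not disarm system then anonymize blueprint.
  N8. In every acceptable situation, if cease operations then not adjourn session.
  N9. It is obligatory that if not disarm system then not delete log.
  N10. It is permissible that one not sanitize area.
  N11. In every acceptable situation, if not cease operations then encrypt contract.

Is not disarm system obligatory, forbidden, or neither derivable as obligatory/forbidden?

F(waive_affidavit) at premise 1 means O(¬waive_affidavit).
The contrapositive of premise 2 (O(encrypt_contract → waive_affidavit)) is O(¬waive_affidavit → ¬encrypt_contract), and O(¬waive_affidavit) is already established, so O(¬encrypt_contract).
Premise 11, O(¬cease_operations → encrypt_contract), contraposes to O(¬encrypt_contract → cease_operations); with O(¬encrypt_contract) we get O(cease_operations).
From O(cease_operations) and premise 8, O(cease_operations → ¬adjourn_session), we obtain O(¬adjourn_session).
Premise 3, O(¬don_mask → adjourn_session), contraposes to O(¬adjourn_session → don_mask); with O(¬adjourn_session) we get O(don_mask).
From O(don_mask) and premise 5, O(don_mask → ¬anonymize_blueprint), we obtain O(¬anonymize_blueprint).
Premise 7 is O(¬disarm_system → anonymize_blueprint); contrapositively O(¬anonymize_blueprint → disarm_system). Since O(¬anonymize_blueprint) holds, K gives O(disarm_system).
Premises 4, 6, 9, 10 do not contribute to this derivation.
Thus O(disarm_system), which is F(¬disarm_system): ¬disarm_system is forbidden.

Forbidden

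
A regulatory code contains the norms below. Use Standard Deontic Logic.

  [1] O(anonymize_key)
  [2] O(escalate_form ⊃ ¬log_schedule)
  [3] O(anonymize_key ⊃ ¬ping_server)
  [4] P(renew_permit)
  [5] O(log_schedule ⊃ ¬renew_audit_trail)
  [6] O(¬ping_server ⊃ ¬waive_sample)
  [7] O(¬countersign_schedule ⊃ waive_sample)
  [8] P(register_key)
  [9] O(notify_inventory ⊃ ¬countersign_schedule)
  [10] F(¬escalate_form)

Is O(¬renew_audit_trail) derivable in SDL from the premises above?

No

Premise 5 is O(log_schedule ⊃ ¬renew_audit_trail), but O(log_schedule) is not derivable from the premises, so it does not yield O(¬renew_audit_trail).
No other premise forces O(¬renew_audit_trail). An ideal world satisfying every premise can still have ¬renew_audit_trail false, so O(¬renew_audit_trail) is not derivable.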